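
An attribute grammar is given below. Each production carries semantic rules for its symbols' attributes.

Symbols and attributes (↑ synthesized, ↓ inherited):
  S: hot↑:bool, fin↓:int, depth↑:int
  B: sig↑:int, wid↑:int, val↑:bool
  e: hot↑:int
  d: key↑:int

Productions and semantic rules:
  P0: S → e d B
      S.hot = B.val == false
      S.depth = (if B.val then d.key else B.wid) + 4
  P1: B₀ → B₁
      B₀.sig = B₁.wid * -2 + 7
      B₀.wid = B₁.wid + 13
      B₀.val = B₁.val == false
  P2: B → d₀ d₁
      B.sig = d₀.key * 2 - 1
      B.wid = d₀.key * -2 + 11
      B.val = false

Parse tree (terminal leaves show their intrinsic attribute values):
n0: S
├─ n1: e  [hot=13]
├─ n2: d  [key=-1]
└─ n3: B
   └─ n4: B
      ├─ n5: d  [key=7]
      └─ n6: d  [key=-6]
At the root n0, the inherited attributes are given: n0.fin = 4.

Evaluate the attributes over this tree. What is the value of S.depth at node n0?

1. n0.fin = 4  [given at root]
2. n1.hot = 13  [terminal]
3. n2.key = -1  [terminal]
4. n5.key = 7  [terminal]
5. n6.key = -6  [terminal]
6. n4.sig = 13  [d₀.key * 2 - 1]
7. n4.wid = -3  [d₀.key * -2 + 11]
8. n4.val = false  [false]
9. n3.sig = 13  [B₁.wid * -2 + 7]
10. n3.wid = 10  [B₁.wid + 13]
11. n3.val = true  [B₁.val == false]
12. n0.hot = false  [B.val == false]
13. n0.depth = 3  [(if B.val then d.key else B.wid) + 4]

3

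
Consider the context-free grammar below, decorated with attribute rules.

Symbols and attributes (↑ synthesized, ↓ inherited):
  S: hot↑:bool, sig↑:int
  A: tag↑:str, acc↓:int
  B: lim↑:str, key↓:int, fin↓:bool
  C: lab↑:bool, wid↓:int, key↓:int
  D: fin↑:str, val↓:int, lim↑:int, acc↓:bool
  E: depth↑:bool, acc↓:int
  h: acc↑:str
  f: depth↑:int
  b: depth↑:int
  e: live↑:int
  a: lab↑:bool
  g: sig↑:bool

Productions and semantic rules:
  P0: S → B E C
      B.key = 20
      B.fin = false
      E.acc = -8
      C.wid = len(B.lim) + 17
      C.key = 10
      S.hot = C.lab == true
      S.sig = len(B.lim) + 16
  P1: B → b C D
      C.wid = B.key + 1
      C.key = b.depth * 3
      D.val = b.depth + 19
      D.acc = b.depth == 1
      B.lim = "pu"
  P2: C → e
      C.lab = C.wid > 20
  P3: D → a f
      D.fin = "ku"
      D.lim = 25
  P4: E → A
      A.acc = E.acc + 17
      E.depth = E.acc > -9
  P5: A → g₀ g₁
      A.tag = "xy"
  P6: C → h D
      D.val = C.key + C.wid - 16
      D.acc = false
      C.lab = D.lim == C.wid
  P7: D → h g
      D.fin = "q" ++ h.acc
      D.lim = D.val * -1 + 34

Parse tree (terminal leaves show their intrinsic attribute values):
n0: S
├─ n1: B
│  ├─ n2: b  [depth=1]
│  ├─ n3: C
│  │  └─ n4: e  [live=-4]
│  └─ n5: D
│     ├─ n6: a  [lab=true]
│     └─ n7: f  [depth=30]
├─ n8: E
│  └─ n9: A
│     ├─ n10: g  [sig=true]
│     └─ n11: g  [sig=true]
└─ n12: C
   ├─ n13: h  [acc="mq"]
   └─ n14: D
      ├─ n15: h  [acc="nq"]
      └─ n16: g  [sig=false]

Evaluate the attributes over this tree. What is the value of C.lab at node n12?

1. n1.key = 20  [20]
2. n1.fin = false  [false]
3. n2.depth = 1  [terminal]
4. n3.wid = 21  [B.key + 1]
5. n3.key = 3  [b.depth * 3]
6. n4.live = -4  [terminal]
7. n3.lab = true  [C.wid > 20]
8. n5.val = 20  [b.depth + 19]
9. n5.acc = true  [b.depth == 1]
10. n6.lab = true  [terminal]
11. n7.depth = 30  [terminal]
12. n5.fin = "ku"  ["ku"]
13. n5.lim = 25  [25]
14. n1.lim = "pu"  ["pu"]
15. n8.acc = -8  [-8]
16. n9.acc = 9  [E.acc + 17]
17. n10.sig = true  [terminal]
18. n11.sig = true  [terminal]
19. n9.tag = "xy"  ["xy"]
20. n8.depth = true  [E.acc > -9]
21. n12.wid = 19  [len(B.lim) + 17]
22. n12.key = 10  [10]
23. n13.acc = "mq"  [terminal]
24. n14.val = 13  [C.key + C.wid - 16]
25. n14.acc = false  [false]
26. n15.acc = "nq"  [terminal]
27. n16.sig = false  [terminal]
28. n14.fin = "qnq"  ["q" ++ h.acc]
29. n14.lim = 21  [D.val * -1 + 34]
30. n12.lab = false  [D.lim == C.wid]
31. n0.hot = false  [C.lab == true]
32. n0.sig = 18  [len(B.lim) + 16]

false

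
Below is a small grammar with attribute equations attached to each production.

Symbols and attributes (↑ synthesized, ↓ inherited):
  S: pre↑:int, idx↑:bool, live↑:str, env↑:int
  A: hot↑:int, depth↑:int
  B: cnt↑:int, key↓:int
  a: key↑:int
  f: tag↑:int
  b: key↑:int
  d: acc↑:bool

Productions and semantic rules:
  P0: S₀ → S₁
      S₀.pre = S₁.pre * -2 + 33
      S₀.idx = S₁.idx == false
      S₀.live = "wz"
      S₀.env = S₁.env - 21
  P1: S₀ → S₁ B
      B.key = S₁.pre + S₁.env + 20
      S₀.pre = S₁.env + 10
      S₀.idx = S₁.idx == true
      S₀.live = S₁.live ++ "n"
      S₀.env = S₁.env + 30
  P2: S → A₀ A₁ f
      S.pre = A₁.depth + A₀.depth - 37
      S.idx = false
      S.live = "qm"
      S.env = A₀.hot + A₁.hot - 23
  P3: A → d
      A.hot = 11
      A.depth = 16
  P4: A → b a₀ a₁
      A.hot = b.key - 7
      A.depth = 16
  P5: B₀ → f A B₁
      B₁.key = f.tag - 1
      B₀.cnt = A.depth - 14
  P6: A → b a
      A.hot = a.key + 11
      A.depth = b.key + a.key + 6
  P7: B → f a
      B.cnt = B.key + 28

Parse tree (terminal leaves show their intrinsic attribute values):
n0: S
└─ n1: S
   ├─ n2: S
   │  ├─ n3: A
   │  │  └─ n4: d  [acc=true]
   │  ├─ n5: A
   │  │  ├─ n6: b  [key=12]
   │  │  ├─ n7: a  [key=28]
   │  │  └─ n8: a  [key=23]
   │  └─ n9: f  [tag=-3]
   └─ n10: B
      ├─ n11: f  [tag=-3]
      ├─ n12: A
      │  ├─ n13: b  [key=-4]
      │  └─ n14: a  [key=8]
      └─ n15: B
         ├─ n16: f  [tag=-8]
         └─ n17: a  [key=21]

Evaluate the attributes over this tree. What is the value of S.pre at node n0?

27

1. n4.acc = true  [terminal]
2. n3.hot = 11  [11]
3. n3.depth = 16  [16]
4. n6.key = 12  [terminal]
5. n7.key = 28  [terminal]
6. n8.key = 23  [terminal]
7. n5.hot = 5  [b.key - 7]
8. n5.depth = 16  [16]
9. n9.tag = -3  [terminal]
10. n2.pre = -5  [A₁.depth + A₀.depth - 37]
11. n2.idx = false  [false]
12. n2.live = "qm"  ["qm"]
13. n2.env = -7  [A₀.hot + A₁.hot - 23]
14. n10.key = 8  [S₁.pre + S₁.env + 20]
15. n11.tag = -3  [terminal]
16. n13.key = -4  [terminal]
17. n14.key = 8  [terminal]
18. n12.hot = 19  [a.key + 11]
19. n12.depth = 10  [b.key + a.key + 6]
20. n15.key = -4  [f.tag - 1]
21. n16.tag = -8  [terminal]
22. n17.key = 21  [terminal]
23. n15.cnt = 24  [B.key + 28]
24. n10.cnt = -4  [A.depth - 14]
25. n1.pre = 3  [S₁.env + 10]
26. n1.idx = false  [S₁.idx == true]
27. n1.live = "qmn"  [S₁.live ++ "n"]
28. n1.env = 23  [S₁.env + 30]
29. n0.pre = 27  [S₁.pre * -2 + 33]
30. n0.idx = true  [S₁.idx == false]
31. n0.live = "wz"  ["wz"]
32. n0.env = 2  [S₁.env - 21]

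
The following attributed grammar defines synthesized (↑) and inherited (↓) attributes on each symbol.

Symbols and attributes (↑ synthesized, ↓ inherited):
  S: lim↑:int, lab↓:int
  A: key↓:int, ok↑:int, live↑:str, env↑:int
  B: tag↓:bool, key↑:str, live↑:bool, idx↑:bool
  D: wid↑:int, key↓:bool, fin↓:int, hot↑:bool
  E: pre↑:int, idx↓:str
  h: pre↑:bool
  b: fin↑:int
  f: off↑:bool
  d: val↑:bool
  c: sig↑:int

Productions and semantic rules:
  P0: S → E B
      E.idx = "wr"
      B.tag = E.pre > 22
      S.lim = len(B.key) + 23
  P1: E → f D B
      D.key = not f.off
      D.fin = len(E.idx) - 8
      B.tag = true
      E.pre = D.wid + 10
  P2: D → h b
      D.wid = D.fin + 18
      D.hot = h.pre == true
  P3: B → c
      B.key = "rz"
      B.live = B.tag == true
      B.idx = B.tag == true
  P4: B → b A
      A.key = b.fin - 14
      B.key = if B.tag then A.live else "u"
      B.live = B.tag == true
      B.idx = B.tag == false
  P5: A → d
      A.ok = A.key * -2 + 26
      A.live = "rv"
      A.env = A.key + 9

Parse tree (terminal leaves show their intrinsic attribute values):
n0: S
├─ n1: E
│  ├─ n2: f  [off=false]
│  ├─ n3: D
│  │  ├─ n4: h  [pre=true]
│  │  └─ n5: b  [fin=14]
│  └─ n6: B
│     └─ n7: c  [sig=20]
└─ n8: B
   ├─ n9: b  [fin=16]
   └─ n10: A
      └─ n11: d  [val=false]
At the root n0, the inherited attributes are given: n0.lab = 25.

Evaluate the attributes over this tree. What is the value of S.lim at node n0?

1. n0.lab = 25  [given at root]
2. n1.idx = "wr"  ["wr"]
3. n2.off = false  [terminal]
4. n3.key = true  [not f.off]
5. n3.fin = -6  [len(E.idx) - 8]
6. n4.pre = true  [terminal]
7. n5.fin = 14  [terminal]
8. n3.wid = 12  [D.fin + 18]
9. n3.hot = true  [h.pre == true]
10. n6.tag = true  [true]
11. n7.sig = 20  [terminal]
12. n6.key = "rz"  ["rz"]
13. n6.live = true  [B.tag == true]
14. n6.idx = true  [B.tag == true]
15. n1.pre = 22  [D.wid + 10]
16. n8.tag = false  [E.pre > 22]
17. n9.fin = 16  [terminal]
18. n10.key = 2  [b.fin - 14]
19. n11.val = false  [terminal]
20. n10.ok = 22  [A.key * -2 + 26]
21. n10.live = "rv"  ["rv"]
22. n10.env = 11  [A.key + 9]
23. n8.key = "u"  [if B.tag then A.live else "u"]
24. n8.live = false  [B.tag == true]
25. n8.idx = true  [B.tag == false]
26. n0.lim = 24  [len(B.key) + 23]

24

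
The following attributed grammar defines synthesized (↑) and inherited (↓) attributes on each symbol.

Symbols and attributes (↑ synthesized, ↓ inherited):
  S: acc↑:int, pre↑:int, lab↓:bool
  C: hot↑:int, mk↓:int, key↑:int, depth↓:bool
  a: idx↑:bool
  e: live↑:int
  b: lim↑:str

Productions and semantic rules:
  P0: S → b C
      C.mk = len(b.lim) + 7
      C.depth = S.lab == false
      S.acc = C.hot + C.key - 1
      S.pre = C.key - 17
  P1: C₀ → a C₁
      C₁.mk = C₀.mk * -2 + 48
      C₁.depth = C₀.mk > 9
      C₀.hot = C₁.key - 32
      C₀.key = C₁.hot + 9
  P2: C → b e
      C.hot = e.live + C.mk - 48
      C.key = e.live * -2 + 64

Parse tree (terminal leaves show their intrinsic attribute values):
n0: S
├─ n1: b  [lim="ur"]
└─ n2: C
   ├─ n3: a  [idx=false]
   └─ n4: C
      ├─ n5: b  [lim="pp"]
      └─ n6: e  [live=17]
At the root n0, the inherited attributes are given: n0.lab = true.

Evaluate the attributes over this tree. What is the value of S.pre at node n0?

1. n0.lab = true  [given at root]
2. n1.lim = "ur"  [terminal]
3. n2.mk = 9  [len(b.lim) + 7]
4. n2.depth = false  [S.lab == false]
5. n3.idx = false  [terminal]
6. n4.mk = 30  [C₀.mk * -2 + 48]
7. n4.depth = false  [C₀.mk > 9]
8. n5.lim = "pp"  [terminal]
9. n6.live = 17  [terminal]
10. n4.hot = -1  [e.live + C.mk - 48]
11. n4.key = 30  [e.live * -2 + 64]
12. n2.hot = -2  [C₁.key - 32]
13. n2.key = 8  [C₁.hot + 9]
14. n0.acc = 5  [C.hot + C.key - 1]
15. n0.pre = -9  [C.key - 17]

-9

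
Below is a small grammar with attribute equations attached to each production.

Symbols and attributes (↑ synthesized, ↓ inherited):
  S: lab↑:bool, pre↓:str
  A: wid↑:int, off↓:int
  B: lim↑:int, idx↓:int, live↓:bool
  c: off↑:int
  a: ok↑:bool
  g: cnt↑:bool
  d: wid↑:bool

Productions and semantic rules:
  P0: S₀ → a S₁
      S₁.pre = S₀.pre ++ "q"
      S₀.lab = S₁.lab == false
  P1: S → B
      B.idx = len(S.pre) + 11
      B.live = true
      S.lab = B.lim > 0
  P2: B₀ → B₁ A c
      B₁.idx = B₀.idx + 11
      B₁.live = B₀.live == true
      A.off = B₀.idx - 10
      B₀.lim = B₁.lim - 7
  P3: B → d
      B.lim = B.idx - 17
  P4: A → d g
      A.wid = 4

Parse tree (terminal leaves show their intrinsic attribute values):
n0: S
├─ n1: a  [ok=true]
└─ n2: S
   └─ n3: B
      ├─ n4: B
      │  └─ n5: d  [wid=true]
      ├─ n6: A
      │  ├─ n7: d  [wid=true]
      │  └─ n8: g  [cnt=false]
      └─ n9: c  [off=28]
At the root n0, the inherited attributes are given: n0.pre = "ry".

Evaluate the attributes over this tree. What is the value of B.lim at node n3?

1. n0.pre = "ry"  [given at root]
2. n1.ok = true  [terminal]
3. n2.pre = "ryq"  [S₀.pre ++ "q"]
4. n3.idx = 14  [len(S.pre) + 11]
5. n3.live = true  [true]
6. n4.idx = 25  [B₀.idx + 11]
7. n4.live = true  [B₀.live == true]
8. n5.wid = true  [terminal]
9. n4.lim = 8  [B.idx - 17]
10. n6.off = 4  [B₀.idx - 10]
11. n7.wid = true  [terminal]
12. n8.cnt = false  [terminal]
13. n6.wid = 4  [4]
14. n9.off = 28  [terminal]
15. n3.lim = 1  [B₁.lim - 7]
16. n2.lab = true  [B.lim > 0]
17. n0.lab = false  [S₁.lab == false]

1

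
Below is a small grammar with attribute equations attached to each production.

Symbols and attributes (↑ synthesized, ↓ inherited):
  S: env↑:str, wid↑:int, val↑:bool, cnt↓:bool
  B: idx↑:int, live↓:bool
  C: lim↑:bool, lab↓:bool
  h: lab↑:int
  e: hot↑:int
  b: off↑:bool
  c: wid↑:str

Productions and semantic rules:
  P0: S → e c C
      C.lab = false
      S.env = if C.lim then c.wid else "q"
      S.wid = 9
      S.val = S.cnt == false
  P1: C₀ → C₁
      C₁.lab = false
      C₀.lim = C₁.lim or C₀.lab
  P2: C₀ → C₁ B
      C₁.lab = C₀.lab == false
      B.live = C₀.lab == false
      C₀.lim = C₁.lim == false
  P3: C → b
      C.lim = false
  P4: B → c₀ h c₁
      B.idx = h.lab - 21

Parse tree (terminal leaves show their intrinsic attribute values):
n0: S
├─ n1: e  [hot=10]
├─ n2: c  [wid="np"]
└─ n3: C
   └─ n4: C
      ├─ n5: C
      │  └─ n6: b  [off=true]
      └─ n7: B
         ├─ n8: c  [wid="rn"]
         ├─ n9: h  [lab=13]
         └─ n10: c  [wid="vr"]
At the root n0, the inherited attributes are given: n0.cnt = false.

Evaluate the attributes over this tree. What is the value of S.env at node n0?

1. n0.cnt = false  [given at root]
2. n1.hot = 10  [terminal]
3. n2.wid = "np"  [terminal]
4. n3.lab = false  [false]
5. n4.lab = false  [false]
6. n5.lab = true  [C₀.lab == false]
7. n6.off = true  [terminal]
8. n5.lim = false  [false]
9. n7.live = true  [C₀.lab == false]
10. n8.wid = "rn"  [terminal]
11. n9.lab = 13  [terminal]
12. n10.wid = "vr"  [terminal]
13. n7.idx = -8  [h.lab - 21]
14. n4.lim = true  [C₁.lim == false]
15. n3.lim = true  [C₁.lim or C₀.lab]
16. n0.env = "np"  [if C.lim then c.wid else "q"]
17. n0.wid = 9  [9]
18. n0.val = true  [S.cnt == false]

"np"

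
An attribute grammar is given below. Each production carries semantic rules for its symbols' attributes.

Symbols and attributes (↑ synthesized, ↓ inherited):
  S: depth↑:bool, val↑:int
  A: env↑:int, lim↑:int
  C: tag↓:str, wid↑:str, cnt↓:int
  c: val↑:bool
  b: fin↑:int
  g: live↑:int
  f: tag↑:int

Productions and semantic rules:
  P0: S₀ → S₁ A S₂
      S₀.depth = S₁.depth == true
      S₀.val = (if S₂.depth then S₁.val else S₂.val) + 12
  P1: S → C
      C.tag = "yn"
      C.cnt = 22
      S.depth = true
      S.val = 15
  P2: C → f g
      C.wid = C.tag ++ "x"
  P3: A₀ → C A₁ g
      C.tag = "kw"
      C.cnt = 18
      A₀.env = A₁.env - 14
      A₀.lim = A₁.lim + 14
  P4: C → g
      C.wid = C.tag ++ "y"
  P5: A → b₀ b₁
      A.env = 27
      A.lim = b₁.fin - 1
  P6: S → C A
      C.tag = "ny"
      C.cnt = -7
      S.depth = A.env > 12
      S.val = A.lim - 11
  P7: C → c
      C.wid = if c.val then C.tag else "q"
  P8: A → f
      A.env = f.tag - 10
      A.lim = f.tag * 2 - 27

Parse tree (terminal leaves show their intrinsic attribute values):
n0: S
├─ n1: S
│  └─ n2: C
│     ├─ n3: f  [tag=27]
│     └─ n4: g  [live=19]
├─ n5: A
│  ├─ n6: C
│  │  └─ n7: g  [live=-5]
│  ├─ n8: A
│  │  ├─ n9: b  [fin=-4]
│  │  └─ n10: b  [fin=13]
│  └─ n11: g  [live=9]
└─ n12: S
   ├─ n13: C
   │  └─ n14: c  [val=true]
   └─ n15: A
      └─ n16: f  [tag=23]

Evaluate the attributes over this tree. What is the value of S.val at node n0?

27

1. n2.tag = "yn"  ["yn"]
2. n2.cnt = 22  [22]
3. n3.tag = 27  [terminal]
4. n4.live = 19  [terminal]
5. n2.wid = "ynx"  [C.tag ++ "x"]
6. n1.depth = true  [true]
7. n1.val = 15  [15]
8. n6.tag = "kw"  ["kw"]
9. n6.cnt = 18  [18]
10. n7.live = -5  [terminal]
11. n6.wid = "kwy"  [C.tag ++ "y"]
12. n9.fin = -4  [terminal]
13. n10.fin = 13  [terminal]
14. n8.env = 27  [27]
15. n8.lim = 12  [b₁.fin - 1]
16. n11.live = 9  [terminal]
17. n5.env = 13  [A₁.env - 14]
18. n5.lim = 26  [A₁.lim + 14]
19. n13.tag = "ny"  ["ny"]
20. n13.cnt = -7  [-7]
21. n14.val = true  [terminal]
22. n13.wid = "ny"  [if c.val then C.tag else "q"]
23. n16.tag = 23  [terminal]
24. n15.env = 13  [f.tag - 10]
25. n15.lim = 19  [f.tag * 2 - 27]
26. n12.depth = true  [A.env > 12]
27. n12.val = 8  [A.lim - 11]
28. n0.depth = true  [S₁.depth == true]
29. n0.val = 27  [(if S₂.depth then S₁.val else S₂.val) + 12]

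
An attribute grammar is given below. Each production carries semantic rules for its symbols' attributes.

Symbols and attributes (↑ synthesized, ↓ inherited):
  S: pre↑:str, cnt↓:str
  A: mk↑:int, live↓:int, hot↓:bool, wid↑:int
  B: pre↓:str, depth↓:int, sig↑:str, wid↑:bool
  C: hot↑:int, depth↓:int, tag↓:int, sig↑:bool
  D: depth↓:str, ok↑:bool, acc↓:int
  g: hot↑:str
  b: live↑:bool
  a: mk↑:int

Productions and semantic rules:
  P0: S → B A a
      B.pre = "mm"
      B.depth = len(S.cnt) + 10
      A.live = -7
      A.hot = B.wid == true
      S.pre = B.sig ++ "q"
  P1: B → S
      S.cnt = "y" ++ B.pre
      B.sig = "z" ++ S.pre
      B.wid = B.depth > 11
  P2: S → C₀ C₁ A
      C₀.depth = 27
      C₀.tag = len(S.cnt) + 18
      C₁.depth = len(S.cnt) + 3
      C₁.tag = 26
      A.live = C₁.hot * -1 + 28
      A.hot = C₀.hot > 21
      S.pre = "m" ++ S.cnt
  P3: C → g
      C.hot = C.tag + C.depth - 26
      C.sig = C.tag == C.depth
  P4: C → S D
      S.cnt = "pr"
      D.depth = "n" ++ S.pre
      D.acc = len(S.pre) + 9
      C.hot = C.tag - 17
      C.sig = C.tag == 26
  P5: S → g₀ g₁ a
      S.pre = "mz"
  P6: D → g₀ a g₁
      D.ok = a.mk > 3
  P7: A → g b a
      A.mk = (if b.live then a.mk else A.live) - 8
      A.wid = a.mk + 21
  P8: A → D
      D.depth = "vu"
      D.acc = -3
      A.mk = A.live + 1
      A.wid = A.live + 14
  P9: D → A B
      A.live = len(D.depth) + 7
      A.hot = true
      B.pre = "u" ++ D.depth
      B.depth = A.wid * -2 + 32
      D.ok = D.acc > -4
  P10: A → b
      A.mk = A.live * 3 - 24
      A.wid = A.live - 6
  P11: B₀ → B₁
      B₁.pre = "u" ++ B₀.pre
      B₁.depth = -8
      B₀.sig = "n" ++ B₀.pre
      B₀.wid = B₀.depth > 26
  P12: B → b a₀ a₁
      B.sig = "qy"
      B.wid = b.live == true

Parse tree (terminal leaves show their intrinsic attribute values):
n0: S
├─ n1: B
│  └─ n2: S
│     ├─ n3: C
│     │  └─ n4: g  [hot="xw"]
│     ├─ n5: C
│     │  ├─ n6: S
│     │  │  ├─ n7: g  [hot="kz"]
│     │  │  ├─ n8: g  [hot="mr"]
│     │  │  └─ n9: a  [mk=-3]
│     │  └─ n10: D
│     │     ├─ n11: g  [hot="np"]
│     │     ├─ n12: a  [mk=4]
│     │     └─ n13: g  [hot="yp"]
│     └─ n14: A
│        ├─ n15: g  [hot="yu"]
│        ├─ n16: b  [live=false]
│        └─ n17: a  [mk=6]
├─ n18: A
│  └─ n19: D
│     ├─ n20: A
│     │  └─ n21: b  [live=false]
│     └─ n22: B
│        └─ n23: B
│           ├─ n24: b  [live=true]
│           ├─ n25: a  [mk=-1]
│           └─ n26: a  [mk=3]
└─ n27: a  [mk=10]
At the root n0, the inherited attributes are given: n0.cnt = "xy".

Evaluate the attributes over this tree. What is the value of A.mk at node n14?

1. n0.cnt = "xy"  [given at root]
2. n1.pre = "mm"  ["mm"]
3. n1.depth = 12  [len(S.cnt) + 10]
4. n2.cnt = "ymm"  ["y" ++ B.pre]
5. n3.depth = 27  [27]
6. n3.tag = 21  [len(S.cnt) + 18]
7. n4.hot = "xw"  [terminal]
8. n3.hot = 22  [C.tag + C.depth - 26]
9. n3.sig = false  [C.tag == C.depth]
10. n5.depth = 6  [len(S.cnt) + 3]
11. n5.tag = 26  [26]
12. n6.cnt = "pr"  ["pr"]
13. n7.hot = "kz"  [terminal]
14. n8.hot = "mr"  [terminal]
15. n9.mk = -3  [terminal]
16. n6.pre = "mz"  ["mz"]
17. n10.depth = "nmz"  ["n" ++ S.pre]
18. n10.acc = 11  [len(S.pre) + 9]
19. n11.hot = "np"  [terminal]
20. n12.mk = 4  [terminal]
21. n13.hot = "yp"  [terminal]
22. n10.ok = true  [a.mk > 3]
23. n5.hot = 9  [C.tag - 17]
24. n5.sig = true  [C.tag == 26]
25. n14.live = 19  [C₁.hot * -1 + 28]
26. n14.hot = true  [C₀.hot > 21]
27. n15.hot = "yu"  [terminal]
28. n16.live = false  [terminal]
29. n17.mk = 6  [terminal]
30. n14.mk = 11  [(if b.live then a.mk else A.live) - 8]
31. n14.wid = 27  [a.mk + 21]
32. n2.pre = "mymm"  ["m" ++ S.cnt]
33. n1.sig = "zmymm"  ["z" ++ S.pre]
34. n1.wid = true  [B.depth > 11]
35. n18.live = -7  [-7]
36. n18.hot = true  [B.wid == true]
37. n19.depth = "vu"  ["vu"]
38. n19.acc = -3  [-3]
39. n20.live = 9  [len(D.depth) + 7]
40. n20.hot = true  [true]
41. n21.live = false  [terminal]
42. n20.mk = 3  [A.live * 3 - 24]
43. n20.wid = 3  [A.live - 6]
44. n22.pre = "uvu"  ["u" ++ D.depth]
45. n22.depth = 26  [A.wid * -2 + 32]
46. n23.pre = "uuvu"  ["u" ++ B₀.pre]
47. n23.depth = -8  [-8]
48. n24.live = true  [terminal]
49. n25.mk = -1  [terminal]
50. n26.mk = 3  [terminal]
51. n23.sig = "qy"  ["qy"]
52. n23.wid = true  [b.live == true]
53. n22.sig = "nuvu"  ["n" ++ B₀.pre]
54. n22.wid = false  [B₀.depth > 26]
55. n19.ok = true  [D.acc > -4]
56. n18.mk = -6  [A.live + 1]
57. n18.wid = 7  [A.live + 14]
58. n27.mk = 10  [terminal]
59. n0.pre = "zmymmq"  [B.sig ++ "q"]

11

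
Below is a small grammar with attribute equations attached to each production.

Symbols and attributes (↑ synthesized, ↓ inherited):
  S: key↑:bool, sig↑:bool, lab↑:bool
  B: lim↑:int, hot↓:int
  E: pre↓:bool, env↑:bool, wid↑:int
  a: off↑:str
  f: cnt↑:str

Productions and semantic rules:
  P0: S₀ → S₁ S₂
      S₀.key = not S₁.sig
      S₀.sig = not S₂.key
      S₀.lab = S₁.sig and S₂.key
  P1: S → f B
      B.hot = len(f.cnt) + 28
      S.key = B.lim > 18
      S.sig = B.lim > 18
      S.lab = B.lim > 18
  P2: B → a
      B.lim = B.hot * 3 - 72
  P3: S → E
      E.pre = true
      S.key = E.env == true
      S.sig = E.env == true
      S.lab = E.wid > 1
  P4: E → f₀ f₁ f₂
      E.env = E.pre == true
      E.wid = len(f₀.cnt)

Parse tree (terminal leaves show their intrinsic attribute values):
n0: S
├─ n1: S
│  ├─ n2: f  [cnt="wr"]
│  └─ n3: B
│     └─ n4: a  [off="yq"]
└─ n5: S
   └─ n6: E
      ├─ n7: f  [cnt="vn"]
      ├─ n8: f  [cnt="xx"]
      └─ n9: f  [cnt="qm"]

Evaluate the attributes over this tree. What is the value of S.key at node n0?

1. n2.cnt = "wr"  [terminal]
2. n3.hot = 30  [len(f.cnt) + 28]
3. n4.off = "yq"  [terminal]
4. n3.lim = 18  [B.hot * 3 - 72]
5. n1.key = false  [B.lim > 18]
6. n1.sig = false  [B.lim > 18]
7. n1.lab = false  [B.lim > 18]
8. n6.pre = true  [true]
9. n7.cnt = "vn"  [terminal]
10. n8.cnt = "xx"  [terminal]
11. n9.cnt = "qm"  [terminal]
12. n6.env = true  [E.pre == true]
13. n6.wid = 2  [len(f₀.cnt)]
14. n5.key = true  [E.env == true]
15. n5.sig = true  [E.env == true]
16. n5.lab = true  [E.wid > 1]
17. n0.key = true  [not S₁.sig]
18. n0.sig = false  [not S₂.key]
19. n0.lab = false  [S₁.sig and S₂.key]

true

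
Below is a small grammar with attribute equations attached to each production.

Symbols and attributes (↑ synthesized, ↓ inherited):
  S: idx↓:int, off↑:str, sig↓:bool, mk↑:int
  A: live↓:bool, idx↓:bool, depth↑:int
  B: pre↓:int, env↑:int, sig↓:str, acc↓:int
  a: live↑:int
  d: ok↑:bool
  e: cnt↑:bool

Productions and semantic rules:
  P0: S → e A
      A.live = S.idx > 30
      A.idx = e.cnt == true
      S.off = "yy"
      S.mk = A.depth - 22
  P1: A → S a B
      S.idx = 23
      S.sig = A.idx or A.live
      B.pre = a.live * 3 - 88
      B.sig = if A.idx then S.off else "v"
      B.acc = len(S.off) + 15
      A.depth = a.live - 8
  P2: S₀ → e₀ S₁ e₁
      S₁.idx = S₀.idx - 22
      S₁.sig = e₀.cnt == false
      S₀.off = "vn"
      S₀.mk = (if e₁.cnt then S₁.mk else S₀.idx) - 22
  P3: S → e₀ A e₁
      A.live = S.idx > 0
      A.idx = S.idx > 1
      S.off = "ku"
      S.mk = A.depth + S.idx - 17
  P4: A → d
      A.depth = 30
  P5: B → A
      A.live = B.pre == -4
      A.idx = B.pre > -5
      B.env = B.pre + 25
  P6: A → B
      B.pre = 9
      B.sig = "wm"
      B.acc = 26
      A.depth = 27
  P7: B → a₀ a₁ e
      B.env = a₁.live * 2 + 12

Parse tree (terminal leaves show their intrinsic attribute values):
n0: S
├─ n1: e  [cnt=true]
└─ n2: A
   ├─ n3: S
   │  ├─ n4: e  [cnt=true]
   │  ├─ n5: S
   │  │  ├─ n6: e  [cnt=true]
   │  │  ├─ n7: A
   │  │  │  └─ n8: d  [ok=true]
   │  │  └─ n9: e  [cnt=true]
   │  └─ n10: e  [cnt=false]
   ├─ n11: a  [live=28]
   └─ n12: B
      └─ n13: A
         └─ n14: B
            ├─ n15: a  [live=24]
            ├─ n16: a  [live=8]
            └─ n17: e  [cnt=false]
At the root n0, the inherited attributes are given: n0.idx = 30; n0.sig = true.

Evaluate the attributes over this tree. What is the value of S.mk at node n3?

1

1. n0.idx = 30  [given at root]
2. n0.sig = true  [given at root]
3. n1.cnt = true  [terminal]
4. n2.live = false  [S.idx > 30]
5. n2.idx = true  [e.cnt == true]
6. n3.idx = 23  [23]
7. n3.sig = true  [A.idx or A.live]
8. n4.cnt = true  [terminal]
9. n5.idx = 1  [S₀.idx - 22]
10. n5.sig = false  [e₀.cnt == false]
11. n6.cnt = true  [terminal]
12. n7.live = true  [S.idx > 0]
13. n7.idx = false  [S.idx > 1]
14. n8.ok = true  [terminal]
15. n7.depth = 30  [30]
16. n9.cnt = true  [terminal]
17. n5.off = "ku"  ["ku"]
18. n5.mk = 14  [A.depth + S.idx - 17]
19. n10.cnt = false  [terminal]
20. n3.off = "vn"  ["vn"]
21. n3.mk = 1  [(if e₁.cnt then S₁.mk else S₀.idx) - 22]
22. n11.live = 28  [terminal]
23. n12.pre = -4  [a.live * 3 - 88]
24. n12.sig = "vn"  [if A.idx then S.off else "v"]
25. n12.acc = 17  [len(S.off) + 15]
26. n13.live = true  [B.pre == -4]
27. n13.idx = true  [B.pre > -5]
28. n14.pre = 9  [9]
29. n14.sig = "wm"  ["wm"]
30. n14.acc = 26  [26]
31. n15.live = 24  [terminal]
32. n16.live = 8  [terminal]
33. n17.cnt = false  [terminal]
34. n14.env = 28  [a₁.live * 2 + 12]
35. n13.depth = 27  [27]
36. n12.env = 21  [B.pre + 25]
37. n2.depth = 20  [a.live - 8]
38. n0.off = "yy"  ["yy"]
39. n0.mk = -2  [A.depth - 22]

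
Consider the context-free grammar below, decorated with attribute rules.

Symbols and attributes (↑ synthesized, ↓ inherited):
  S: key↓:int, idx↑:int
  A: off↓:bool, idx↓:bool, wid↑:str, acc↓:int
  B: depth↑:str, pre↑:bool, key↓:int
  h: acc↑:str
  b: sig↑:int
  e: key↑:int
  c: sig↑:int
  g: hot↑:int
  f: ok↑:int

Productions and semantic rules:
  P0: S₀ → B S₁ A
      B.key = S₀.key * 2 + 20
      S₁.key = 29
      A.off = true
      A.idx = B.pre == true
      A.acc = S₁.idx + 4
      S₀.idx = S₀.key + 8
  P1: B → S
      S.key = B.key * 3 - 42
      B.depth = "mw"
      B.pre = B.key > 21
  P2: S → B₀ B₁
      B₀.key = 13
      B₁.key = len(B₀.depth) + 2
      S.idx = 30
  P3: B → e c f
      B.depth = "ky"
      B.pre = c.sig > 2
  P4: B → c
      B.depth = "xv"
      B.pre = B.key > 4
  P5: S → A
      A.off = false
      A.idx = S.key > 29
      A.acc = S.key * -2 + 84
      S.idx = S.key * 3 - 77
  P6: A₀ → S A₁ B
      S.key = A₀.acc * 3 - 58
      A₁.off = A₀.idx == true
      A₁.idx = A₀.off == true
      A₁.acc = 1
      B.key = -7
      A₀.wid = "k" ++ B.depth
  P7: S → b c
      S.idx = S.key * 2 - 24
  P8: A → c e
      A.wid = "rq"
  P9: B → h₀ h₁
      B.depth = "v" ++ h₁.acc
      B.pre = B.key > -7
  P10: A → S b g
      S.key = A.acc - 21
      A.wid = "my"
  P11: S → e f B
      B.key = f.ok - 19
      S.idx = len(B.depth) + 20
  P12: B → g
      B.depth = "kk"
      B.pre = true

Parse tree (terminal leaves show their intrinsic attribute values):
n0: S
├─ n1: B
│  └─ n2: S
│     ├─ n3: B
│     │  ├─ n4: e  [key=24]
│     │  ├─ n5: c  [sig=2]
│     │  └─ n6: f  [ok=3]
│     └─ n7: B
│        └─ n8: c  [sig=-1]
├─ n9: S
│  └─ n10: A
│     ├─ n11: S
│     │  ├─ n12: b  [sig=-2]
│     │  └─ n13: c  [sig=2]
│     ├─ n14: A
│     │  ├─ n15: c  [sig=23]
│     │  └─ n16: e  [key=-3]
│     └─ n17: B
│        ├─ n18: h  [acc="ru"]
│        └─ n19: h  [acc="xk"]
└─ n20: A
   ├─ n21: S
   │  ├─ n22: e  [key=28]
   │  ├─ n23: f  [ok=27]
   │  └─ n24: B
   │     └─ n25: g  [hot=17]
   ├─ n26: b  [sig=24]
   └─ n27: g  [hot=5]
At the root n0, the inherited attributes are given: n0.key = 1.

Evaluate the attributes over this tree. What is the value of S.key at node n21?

-7

1. n0.key = 1  [given at root]
2. n1.key = 22  [S₀.key * 2 + 20]
3. n2.key = 24  [B.key * 3 - 42]
4. n3.key = 13  [13]
5. n4.key = 24  [terminal]
6. n5.sig = 2  [terminal]
7. n6.ok = 3  [terminal]
8. n3.depth = "ky"  ["ky"]
9. n3.pre = false  [c.sig > 2]
10. n7.key = 4  [len(B₀.depth) + 2]
11. n8.sig = -1  [terminal]
12. n7.depth = "xv"  ["xv"]
13. n7.pre = false  [B.key > 4]
14. n2.idx = 30  [30]
15. n1.depth = "mw"  ["mw"]
16. n1.pre = true  [B.key > 21]
17. n9.key = 29  [29]
18. n10.off = false  [false]
19. n10.idx = false  [S.key > 29]
20. n10.acc = 26  [S.key * -2 + 84]
21. n11.key = 20  [A₀.acc * 3 - 58]
22. n12.sig = -2  [terminal]
23. n13.sig = 2  [terminal]
24. n11.idx = 16  [S.key * 2 - 24]
25. n14.off = false  [A₀.idx == true]
26. n14.idx = false  [A₀.off == true]
27. n14.acc = 1  [1]
28. n15.sig = 23  [terminal]
29. n16.key = -3  [terminal]
30. n14.wid = "rq"  ["rq"]
31. n17.key = -7  [-7]
32. n18.acc = "ru"  [terminal]
33. n19.acc = "xk"  [terminal]
34. n17.depth = "vxk"  ["v" ++ h₁.acc]
35. n17.pre = false  [B.key > -7]
36. n10.wid = "kvxk"  ["k" ++ B.depth]
37. n9.idx = 10  [S.key * 3 - 77]
38. n20.off = true  [true]
39. n20.idx = true  [B.pre == true]
40. n20.acc = 14  [S₁.idx + 4]
41. n21.key = -7  [A.acc - 21]
42. n22.key = 28  [terminal]
43. n23.ok = 27  [terminal]
44. n24.key = 8  [f.ok - 19]
45. n25.hot = 17  [terminal]
46. n24.depth = "kk"  ["kk"]
47. n24.pre = true  [true]
48. n21.idx = 22  [len(B.depth) + 20]
49. n26.sig = 24  [terminal]
50. n27.hot = 5  [terminal]
51. n20.wid = "my"  ["my"]
52. n0.idx = 9  [S₀.key + 8]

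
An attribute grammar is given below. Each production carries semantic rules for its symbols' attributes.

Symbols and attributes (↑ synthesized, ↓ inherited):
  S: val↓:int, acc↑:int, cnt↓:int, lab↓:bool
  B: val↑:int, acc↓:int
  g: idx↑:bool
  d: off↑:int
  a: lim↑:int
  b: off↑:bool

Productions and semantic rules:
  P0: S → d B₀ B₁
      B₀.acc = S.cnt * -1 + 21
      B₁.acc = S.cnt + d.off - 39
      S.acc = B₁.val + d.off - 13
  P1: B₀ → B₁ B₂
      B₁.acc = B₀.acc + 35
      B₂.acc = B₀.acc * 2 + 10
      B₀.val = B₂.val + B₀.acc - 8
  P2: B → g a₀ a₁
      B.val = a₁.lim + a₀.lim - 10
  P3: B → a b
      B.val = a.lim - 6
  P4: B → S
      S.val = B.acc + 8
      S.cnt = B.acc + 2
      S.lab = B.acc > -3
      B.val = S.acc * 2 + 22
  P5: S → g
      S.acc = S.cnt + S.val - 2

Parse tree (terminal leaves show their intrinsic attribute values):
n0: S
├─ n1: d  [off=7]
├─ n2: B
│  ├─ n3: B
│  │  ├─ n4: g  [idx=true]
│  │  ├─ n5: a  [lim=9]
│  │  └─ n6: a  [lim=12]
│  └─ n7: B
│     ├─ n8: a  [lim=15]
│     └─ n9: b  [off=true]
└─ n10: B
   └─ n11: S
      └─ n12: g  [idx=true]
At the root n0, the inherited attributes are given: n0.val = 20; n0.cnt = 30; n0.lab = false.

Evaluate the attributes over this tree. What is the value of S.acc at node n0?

24

1. n0.val = 20  [given at root]
2. n0.cnt = 30  [given at root]
3. n0.lab = false  [given at root]
4. n1.off = 7  [terminal]
5. n2.acc = -9  [S.cnt * -1 + 21]
6. n3.acc = 26  [B₀.acc + 35]
7. n4.idx = true  [terminal]
8. n5.lim = 9  [terminal]
9. n6.lim = 12  [terminal]
10. n3.val = 11  [a₁.lim + a₀.lim - 10]
11. n7.acc = -8  [B₀.acc * 2 + 10]
12. n8.lim = 15  [terminal]
13. n9.off = true  [terminal]
14. n7.val = 9  [a.lim - 6]
15. n2.val = -8  [B₂.val + B₀.acc - 8]
16. n10.acc = -2  [S.cnt + d.off - 39]
17. n11.val = 6  [B.acc + 8]
18. n11.cnt = 0  [B.acc + 2]
19. n11.lab = true  [B.acc > -3]
20. n12.idx = true  [terminal]
21. n11.acc = 4  [S.cnt + S.val - 2]
22. n10.val = 30  [S.acc * 2 + 22]
23. n0.acc = 24  [B₁.val + d.off - 13]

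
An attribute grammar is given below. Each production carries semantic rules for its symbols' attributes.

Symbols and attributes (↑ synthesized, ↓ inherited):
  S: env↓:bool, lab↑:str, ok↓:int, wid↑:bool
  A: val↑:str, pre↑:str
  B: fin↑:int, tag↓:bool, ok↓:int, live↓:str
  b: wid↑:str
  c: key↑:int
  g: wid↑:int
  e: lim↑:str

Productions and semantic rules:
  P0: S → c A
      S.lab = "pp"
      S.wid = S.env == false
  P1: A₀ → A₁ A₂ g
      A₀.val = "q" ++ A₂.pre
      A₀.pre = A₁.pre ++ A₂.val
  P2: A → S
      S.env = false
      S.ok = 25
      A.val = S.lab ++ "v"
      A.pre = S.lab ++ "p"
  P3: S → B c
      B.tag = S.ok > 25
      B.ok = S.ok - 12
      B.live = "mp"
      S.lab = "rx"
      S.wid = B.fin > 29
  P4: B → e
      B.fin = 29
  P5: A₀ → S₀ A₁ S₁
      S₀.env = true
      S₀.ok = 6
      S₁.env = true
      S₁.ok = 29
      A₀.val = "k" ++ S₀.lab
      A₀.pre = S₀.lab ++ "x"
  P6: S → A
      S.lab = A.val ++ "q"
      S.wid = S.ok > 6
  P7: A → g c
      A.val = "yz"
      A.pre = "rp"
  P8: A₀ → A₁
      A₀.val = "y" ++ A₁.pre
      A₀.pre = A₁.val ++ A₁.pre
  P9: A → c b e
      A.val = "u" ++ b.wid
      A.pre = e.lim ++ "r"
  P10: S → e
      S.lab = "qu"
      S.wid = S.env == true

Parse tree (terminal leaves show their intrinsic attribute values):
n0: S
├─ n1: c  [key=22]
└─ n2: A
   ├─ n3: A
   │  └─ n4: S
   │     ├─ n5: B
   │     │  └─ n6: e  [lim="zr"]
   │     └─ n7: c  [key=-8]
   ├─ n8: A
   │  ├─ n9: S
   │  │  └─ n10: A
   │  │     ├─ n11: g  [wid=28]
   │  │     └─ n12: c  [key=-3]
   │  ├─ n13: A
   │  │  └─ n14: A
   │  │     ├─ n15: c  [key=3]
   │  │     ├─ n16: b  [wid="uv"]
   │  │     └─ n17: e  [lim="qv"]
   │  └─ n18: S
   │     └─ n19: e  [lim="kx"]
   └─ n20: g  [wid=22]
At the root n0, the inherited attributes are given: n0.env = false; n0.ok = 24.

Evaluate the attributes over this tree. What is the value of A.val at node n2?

1. n0.env = false  [given at root]
2. n0.ok = 24  [given at root]
3. n1.key = 22  [terminal]
4. n4.env = false  [false]
5. n4.ok = 25  [25]
6. n5.tag = false  [S.ok > 25]
7. n5.ok = 13  [S.ok - 12]
8. n5.live = "mp"  ["mp"]
9. n6.lim = "zr"  [terminal]
10. n5.fin = 29  [29]
11. n7.key = -8  [terminal]
12. n4.lab = "rx"  ["rx"]
13. n4.wid = false  [B.fin > 29]
14. n3.val = "rxv"  [S.lab ++ "v"]
15. n3.pre = "rxp"  [S.lab ++ "p"]
16. n9.env = true  [true]
17. n9.ok = 6  [6]
18. n11.wid = 28  [terminal]
19. n12.key = -3  [terminal]
20. n10.val = "yz"  ["yz"]
21. n10.pre = "rp"  ["rp"]
22. n9.lab = "yzq"  [A.val ++ "q"]
23. n9.wid = false  [S.ok > 6]
24. n15.key = 3  [terminal]
25. n16.wid = "uv"  [terminal]
26. n17.lim = "qv"  [terminal]
27. n14.val = "uuv"  ["u" ++ b.wid]
28. n14.pre = "qvr"  [e.lim ++ "r"]
29. n13.val = "yqvr"  ["y" ++ A₁.pre]
30. n13.pre = "uuvqvr"  [A₁.val ++ A₁.pre]
31. n18.env = true  [true]
32. n18.ok = 29  [29]
33. n19.lim = "kx"  [terminal]
34. n18.lab = "qu"  ["qu"]
35. n18.wid = true  [S.env == true]
36. n8.val = "kyzq"  ["k" ++ S₀.lab]
37. n8.pre = "yzqx"  [S₀.lab ++ "x"]
38. n20.wid = 22  [terminal]
39. n2.val = "qyzqx"  ["q" ++ A₂.pre]
40. n2.pre = "rxpkyzq"  [A₁.pre ++ A₂.val]
41. n0.lab = "pp"  ["pp"]
42. n0.wid = true  [S.env == false]

"qyzqx"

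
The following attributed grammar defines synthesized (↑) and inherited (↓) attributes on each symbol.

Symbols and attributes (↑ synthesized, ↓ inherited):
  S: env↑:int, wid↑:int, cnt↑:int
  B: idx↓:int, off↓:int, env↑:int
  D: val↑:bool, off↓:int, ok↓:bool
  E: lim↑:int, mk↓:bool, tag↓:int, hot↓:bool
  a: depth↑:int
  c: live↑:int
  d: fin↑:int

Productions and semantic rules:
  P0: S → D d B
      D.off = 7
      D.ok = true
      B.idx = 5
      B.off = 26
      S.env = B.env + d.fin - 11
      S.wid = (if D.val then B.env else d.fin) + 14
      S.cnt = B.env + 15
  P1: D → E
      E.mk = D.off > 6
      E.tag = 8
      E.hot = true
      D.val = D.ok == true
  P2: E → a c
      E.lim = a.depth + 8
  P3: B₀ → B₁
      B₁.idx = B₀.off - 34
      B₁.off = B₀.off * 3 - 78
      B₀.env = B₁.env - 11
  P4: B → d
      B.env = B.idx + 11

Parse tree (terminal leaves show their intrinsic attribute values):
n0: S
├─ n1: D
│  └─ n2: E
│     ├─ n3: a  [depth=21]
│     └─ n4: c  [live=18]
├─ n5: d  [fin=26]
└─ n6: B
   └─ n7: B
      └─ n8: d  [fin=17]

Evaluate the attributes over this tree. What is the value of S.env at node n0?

1. n1.off = 7  [7]
2. n1.ok = true  [true]
3. n2.mk = true  [D.off > 6]
4. n2.tag = 8  [8]
5. n2.hot = true  [true]
6. n3.depth = 21  [terminal]
7. n4.live = 18  [terminal]
8. n2.lim = 29  [a.depth + 8]
9. n1.val = true  [D.ok == true]
10. n5.fin = 26  [terminal]
11. n6.idx = 5  [5]
12. n6.off = 26  [26]
13. n7.idx = -8  [B₀.off - 34]
14. n7.off = 0  [B₀.off * 3 - 78]
15. n8.fin = 17  [terminal]
16. n7.env = 3  [B.idx + 11]
17. n6.env = -8  [B₁.env - 11]
18. n0.env = 7  [B.env + d.fin - 11]
19. n0.wid = 6  [(if D.val then B.env else d.fin) + 14]
20. n0.cnt = 7  [B.env + 15]

7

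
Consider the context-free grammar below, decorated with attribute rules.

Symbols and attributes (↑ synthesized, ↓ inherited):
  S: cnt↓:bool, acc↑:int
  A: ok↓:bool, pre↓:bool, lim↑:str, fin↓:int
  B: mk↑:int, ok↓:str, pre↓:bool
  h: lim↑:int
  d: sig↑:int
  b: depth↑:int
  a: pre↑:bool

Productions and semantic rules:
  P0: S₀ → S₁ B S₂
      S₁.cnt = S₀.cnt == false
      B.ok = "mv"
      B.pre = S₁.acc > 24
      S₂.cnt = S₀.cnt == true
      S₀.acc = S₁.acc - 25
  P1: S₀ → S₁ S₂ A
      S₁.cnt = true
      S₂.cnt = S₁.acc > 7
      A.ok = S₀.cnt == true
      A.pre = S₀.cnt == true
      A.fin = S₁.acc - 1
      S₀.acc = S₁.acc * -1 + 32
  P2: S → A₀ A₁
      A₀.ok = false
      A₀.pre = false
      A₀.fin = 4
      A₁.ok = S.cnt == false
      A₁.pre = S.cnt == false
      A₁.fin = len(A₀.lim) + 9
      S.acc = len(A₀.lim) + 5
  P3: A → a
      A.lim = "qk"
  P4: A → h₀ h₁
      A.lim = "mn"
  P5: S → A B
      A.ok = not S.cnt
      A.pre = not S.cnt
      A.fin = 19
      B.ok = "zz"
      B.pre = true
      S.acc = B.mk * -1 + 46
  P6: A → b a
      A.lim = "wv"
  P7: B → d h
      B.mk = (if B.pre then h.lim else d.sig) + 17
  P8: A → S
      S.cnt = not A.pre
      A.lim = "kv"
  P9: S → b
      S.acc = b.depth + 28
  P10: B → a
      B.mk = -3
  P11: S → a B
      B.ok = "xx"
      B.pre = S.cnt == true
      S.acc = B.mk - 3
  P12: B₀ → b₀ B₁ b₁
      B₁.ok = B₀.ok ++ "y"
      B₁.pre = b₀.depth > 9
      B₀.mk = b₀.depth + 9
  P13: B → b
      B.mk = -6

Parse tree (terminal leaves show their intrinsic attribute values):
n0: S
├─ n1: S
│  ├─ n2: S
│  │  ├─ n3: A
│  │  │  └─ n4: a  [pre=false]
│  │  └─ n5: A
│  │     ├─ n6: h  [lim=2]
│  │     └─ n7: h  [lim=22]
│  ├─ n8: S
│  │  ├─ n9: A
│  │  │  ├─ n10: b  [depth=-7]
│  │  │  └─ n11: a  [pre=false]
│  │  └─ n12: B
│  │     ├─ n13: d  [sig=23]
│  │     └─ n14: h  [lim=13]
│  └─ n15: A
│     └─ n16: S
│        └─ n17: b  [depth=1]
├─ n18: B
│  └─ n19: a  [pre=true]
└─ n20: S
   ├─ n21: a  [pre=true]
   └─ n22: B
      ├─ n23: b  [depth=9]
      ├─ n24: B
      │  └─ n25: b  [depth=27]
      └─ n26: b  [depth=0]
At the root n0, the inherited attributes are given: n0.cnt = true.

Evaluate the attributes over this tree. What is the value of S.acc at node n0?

1. n0.cnt = true  [given at root]
2. n1.cnt = false  [S₀.cnt == false]
3. n2.cnt = true  [true]
4. n3.ok = false  [false]
5. n3.pre = false  [false]
6. n3.fin = 4  [4]
7. n4.pre = false  [terminal]
8. n3.lim = "qk"  ["qk"]
9. n5.ok = false  [S.cnt == false]
10. n5.pre = false  [S.cnt == false]
11. n5.fin = 11  [len(A₀.lim) + 9]
12. n6.lim = 2  [terminal]
13. n7.lim = 22  [terminal]
14. n5.lim = "mn"  ["mn"]
15. n2.acc = 7  [len(A₀.lim) + 5]
16. n8.cnt = false  [S₁.acc > 7]
17. n9.ok = true  [not S.cnt]
18. n9.pre = true  [not S.cnt]
19. n9.fin = 19  [19]
20. n10.depth = -7  [terminal]
21. n11.pre = false  [terminal]
22. n9.lim = "wv"  ["wv"]
23. n12.ok = "zz"  ["zz"]
24. n12.pre = true  [true]
25. n13.sig = 23  [terminal]
26. n14.lim = 13  [terminal]
27. n12.mk = 30  [(if B.pre then h.lim else d.sig) + 17]
28. n8.acc = 16  [B.mk * -1 + 46]
29. n15.ok = false  [S₀.cnt == true]
30. n15.pre = false  [S₀.cnt == true]
31. n15.fin = 6  [S₁.acc - 1]
32. n16.cnt = true  [not A.pre]
33. n17.depth = 1  [terminal]
34. n16.acc = 29  [b.depth + 28]
35. n15.lim = "kv"  ["kv"]
36. n1.acc = 25  [S₁.acc * -1 + 32]
37. n18.ok = "mv"  ["mv"]
38. n18.pre = true  [S₁.acc > 24]
39. n19.pre = true  [terminal]
40. n18.mk = -3  [-3]
41. n20.cnt = true  [S₀.cnt == true]
42. n21.pre = true  [terminal]
43. n22.ok = "xx"  ["xx"]
44. n22.pre = true  [S.cnt == true]
45. n23.depth = 9  [terminal]
46. n24.ok = "xxy"  [B₀.ok ++ "y"]
47. n24.pre = false  [b₀.depth > 9]
48. n25.depth = 27  [terminal]
49. n24.mk = -6  [-6]
50. n26.depth = 0  [terminal]
51. n22.mk = 18  [b₀.depth + 9]
52. n20.acc = 15  [B.mk - 3]
53. n0.acc = 0  [S₁.acc - 25]

0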